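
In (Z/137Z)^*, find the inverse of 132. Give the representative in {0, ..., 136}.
Apply the extended Euclidean algorithm to (137, 132), tracking rows (r, s, t) with s·137 + t·132 = r. Each division r_prev = q·r_cur + r_new produces the new row as (previous row) − q·(current row):
  row A: (137, 1, 0)   [1·137 + 0·132 = 137]
  row B: (132, 0, 1)   [0·137 + 1·132 = 132]
  137 = 1·132 + 5   → row C = row A − 1·row B = (5, 1, −1)   [check: 1·137 − 1·132 = 5]
  132 = 26·5 + 2   → row D = row B − 26·row C = (2, −26, 27)   [check: −26·137 + 27·132 = 2]
  5 = 2·2 + 1   → row E = row C − 2·row D = (1, 53, −55)   [check: 53·137 − 55·132 = 1]
  2 = 2·1 + 0   → remainder 0, stop. gcd = 1 (last nonzero row E).
The gcd is 1, so 132 is invertible mod 137. The last nonzero row gives 53·137 − 55·132 = 1, so t = −55. So 132^(−1) ≡ −55 ≡ 82 (mod 137). Verify: 132 · 82 = 10824 ≡ 1 (mod 137). ✓

Final answer: 132^(−1) ≡ 82 (mod 137)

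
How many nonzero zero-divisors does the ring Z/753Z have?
In Z/753Z each nonzero element is either a unit (gcd with 753 is 1) or a zero-divisor (gcd > 1). The number of units is φ(753): factorise 753 = 3 · 251, so φ(753) = (3 − 1) · (251 − 1) = 2 · 250 = 500. The nonzero elements number 753 − 1 = 752. Hence the nonzero zero-divisors number 752 − 500 = 252.

Final answer: Z/753Z has 252 nonzero zero-divisors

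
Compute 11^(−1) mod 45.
11^(−1) ≡ 41 (mod 45)

Apply the extended Euclidean algorithm to (45, 11), tracking rows (r, s, t) with s·45 + t·11 = r. Each division r_prev = q·r_cur + r_new produces the new row as (previous row) − q·(current row):
  row A: (45, 1, 0)   [1·45 + 0·11 = 45]
  row B: (11, 0, 1)   [0·45 + 1·11 = 11]
  45 = 4·11 + 1   → row C = row A − 4·row B = (1, 1, −4)   [check: 1·45 − 4·11 = 1]
  11 = 11·1 + 0   → remainder 0, stop. gcd = 1 (last nonzero row C).
The gcd is 1, so 11 is invertible mod 45. The last nonzero row gives 1·45 − 4·11 = 1, so t = −4. So 11^(−1) ≡ −4 ≡ 41 (mod 45). Verify: 11 · 41 = 451 ≡ 1 (mod 45). ✓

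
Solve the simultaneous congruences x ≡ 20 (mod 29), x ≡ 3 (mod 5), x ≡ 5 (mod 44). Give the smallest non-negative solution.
The moduli 29, 5, 44 are pairwise coprime, so by the CRT there is a unique solution mod 29·5·44 = 6380.
Solve by successive substitution. Start with x ≡ 20 (mod 29).
  Combine with x ≡ 3 (mod 5): write x = 20 + 29·t and require 20 + 29·t ≡ 3 (mod 5), i.e. 29·t ≡ 3 − 20 ≡ 3 (mod 5). Since 29^(−1) ≡ 4 (mod 5) (29 ≡ 4 (mod 5)), t ≡ 4·3 ≡ 2 (mod 5). So x ≡ 20 + 29·2 = 78 (mod 145).
  Combine with x ≡ 5 (mod 44): write x = 78 + 145·t and require 78 + 145·t ≡ 5 (mod 44), i.e. 145·t ≡ 5 − 78 ≡ 15 (mod 44). Since 145^(−1) ≡ 17 (mod 44) (145 ≡ 13 (mod 44)), t ≡ 17·15 ≡ 35 (mod 44). So x ≡ 78 + 145·35 = 5153 (mod 6380).
Unique solution in [0, 6380): x = 5153.

Final answer: x ≡ 5153 (mod 6380); the representative in [0, 6380) is 5153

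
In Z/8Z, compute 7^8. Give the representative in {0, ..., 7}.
Use repeated squaring. Binary(8) = 1000. Walk through the bits of the exponent 8 left-to-right: at each bit after the leading one, square the running value, then multiply by 7 if the bit is 1 (always reducing mod 8):
  bit 1 = 1 (leading): start with 7.
  bit 2 = 0: square 7^2 = 49 ≡ 1 (mod 8).
  bit 3 = 0: square 1^2 = 1 (mod 8).
  bit 4 = 0: square 1^2 = 1 (mod 8).
Final value: 7^8 ≡ 1 (mod 8).

Final answer: 1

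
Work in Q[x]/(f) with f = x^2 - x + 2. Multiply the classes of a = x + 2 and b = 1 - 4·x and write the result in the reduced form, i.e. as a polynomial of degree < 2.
First multiply in Q[x] without reducing: a · b = -4·x^2 - 7·x + 2. Now divide by f(x) = x^2 - x + 2, eliminating the leading term at each step:
  leading term -4·x^2: subtract (-4)·f(x) = -4·x^2 + 4·x - 8, leaving 10 - 11·x
The degree is now < 2, so this is the remainder. Hence a · b ≡ 10 - 11·x in Q[x]/(f).

Final answer: a · b ≡ 10 - 11·x (mod f(x))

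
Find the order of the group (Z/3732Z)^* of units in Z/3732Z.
|(Z/3732Z)^*| = 1240

(Z/3732Z)^* consists of the classes a with gcd(a, 3732) = 1, so its order is φ(3732). φ is multiplicative, with φ(p^e) = p^e − p^(e−1). Factorise 3732 = 2^2 · 3 · 311. Then
  φ(3732) = (2^2 − 2^1) · (3 − 1) · (311 − 1) = 2 · 2 · 310 = 1240.
Thus |(Z/3732Z)^*| = 1240.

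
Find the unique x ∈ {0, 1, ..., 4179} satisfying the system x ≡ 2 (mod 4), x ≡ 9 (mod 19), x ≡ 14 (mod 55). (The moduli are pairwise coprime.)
x ≡ 674 (mod 4180); the representative in [0, 4180) is 674

The moduli 4, 19, 55 are pairwise coprime, so by the CRT there is a unique solution mod 4·19·55 = 4180.
Solve by successive substitution. Start with x ≡ 2 (mod 4).
  Combine with x ≡ 9 (mod 19): write x = 2 + 4·t and require 2 + 4·t ≡ 9 (mod 19), i.e. 4·t ≡ 9 − 2 ≡ 7 (mod 19). Since 4^(−1) ≡ 5 (mod 19), t ≡ 5·7 ≡ 16 (mod 19). So x ≡ 2 + 4·16 = 66 (mod 76).
  Combine with x ≡ 14 (mod 55): write x = 66 + 76·t and require 66 + 76·t ≡ 14 (mod 55), i.e. 76·t ≡ 14 − 66 ≡ 3 (mod 55). Since 76^(−1) ≡ 21 (mod 55) (76 ≡ 21 (mod 55)), t ≡ 21·3 ≡ 8 (mod 55). So x ≡ 66 + 76·8 = 674 (mod 4180).
Unique solution in [0, 4180): x = 674.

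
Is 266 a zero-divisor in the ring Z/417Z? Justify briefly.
NO

gcd(266, 417) = 1, so 266 is a unit in Z/417Z (it has a multiplicative inverse). A unit cannot be a zero-divisor: if 266·b ≡ 0 then multiplying both sides by 266^(−1) gives b ≡ 0. So 266 is not a zero-divisor.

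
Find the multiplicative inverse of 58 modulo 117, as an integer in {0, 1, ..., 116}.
Apply the extended Euclidean algorithm to (117, 58), tracking rows (r, s, t) with s·117 + t·58 = r. Each division r_prev = q·r_cur + r_new produces the new row as (previous row) − q·(current row):
  row A: (117, 1, 0)   [1·117 + 0·58 = 117]
  row B: (58, 0, 1)   [0·117 + 1·58 = 58]
  117 = 2·58 + 1   → row C = row A − 2·row B = (1, 1, −2)   [check: 1·117 − 2·58 = 1]
  58 = 58·1 + 0   → remainder 0, stop. gcd = 1 (last nonzero row C).
The gcd is 1, so 58 is invertible mod 117. The last nonzero row gives 1·117 − 2·58 = 1, so t = −2. So 58^(−1) ≡ −2 ≡ 115 (mod 117). Verify: 58 · 115 = 6670 ≡ 1 (mod 117). ✓

Final answer: 58^(−1) ≡ 115 (mod 117)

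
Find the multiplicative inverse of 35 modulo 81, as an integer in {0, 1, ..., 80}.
Apply the extended Euclidean algorithm to (81, 35), tracking rows (r, s, t) with s·81 + t·35 = r. Each division r_prev = q·r_cur + r_new produces the new row as (previous row) − q·(current row):
  row A: (81, 1, 0)   [1·81 + 0·35 = 81]
  row B: (35, 0, 1)   [0·81 + 1·35 = 35]
  81 = 2·35 + 11   → row C = row A − 2·row B = (11, 1, −2)   [check: 1·81 − 2·35 = 11]
  35 = 3·11 + 2   → row D = row B − 3·row C = (2, −3, 7)   [check: −3·81 + 7·35 = 2]
  11 = 5·2 + 1   → row E = row C − 5·row D = (1, 16, −37)   [check: 16·81 − 37·35 = 1]
  2 = 2·1 + 0   → remainder 0, stop. gcd = 1 (last nonzero row E).
The gcd is 1, so 35 is invertible mod 81. The last nonzero row gives 16·81 − 37·35 = 1, so t = −37. So 35^(−1) ≡ −37 ≡ 44 (mod 81). Verify: 35 · 44 = 1540 ≡ 1 (mod 81). ✓

Final answer: 35^(−1) ≡ 44 (mod 81)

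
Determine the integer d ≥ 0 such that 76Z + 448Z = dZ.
(76, 448) = (4); d = 4

In the PID Z, (a, b) is generated by gcd(a, b). Compute gcd(448, 76) with the extended Euclidean algorithm, tracking rows (r, s, t) with s·448 + t·76 = r:
  row A: (448, 1, 0)   [1·448 + 0·76 = 448]
  row B: (76, 0, 1)   [0·448 + 1·76 = 76]
  448 = 5·76 + 68   → row C = row A − 5·row B = (68, 1, −5)   [check: 1·448 − 5·76 = 68]
  76 = 1·68 + 8   → row D = row B − 1·row C = (8, −1, 6)   [check: −1·448 + 6·76 = 8]
  68 = 8·8 + 4   → row E = row C − 8·row D = (4, 9, −53)   [check: 9·448 − 53·76 = 4]
  8 = 2·4 + 0   → remainder 0, stop. gcd = 4 (last nonzero row E).
So gcd(76, 448) = 4, with Bézout identity 9·448 − 53·76 = 4. Containment (⊇): the Bézout identity exhibits 4 as an element of (76, 448), giving (4) ⊆ (76, 448). Containment (⊆): since 4 | 76 and 4 | 448 (76 = 4·19, 448 = 4·112), every Z-linear combination of 76 and 448 is divisible by 4, so (76, 448) ⊆ (4). Therefore (76, 448) = (4), d = 4.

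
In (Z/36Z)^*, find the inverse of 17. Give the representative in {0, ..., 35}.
Apply the extended Euclidean algorithm to (36, 17), tracking rows (r, s, t) with s·36 + t·17 = r. Each division r_prev = q·r_cur + r_new produces the new row as (previous row) − q·(current row):
  row A: (36, 1, 0)   [1·36 + 0·17 = 36]
  row B: (17, 0, 1)   [0·36 + 1·17 = 17]
  36 = 2·17 + 2   → row C = row A − 2·row B = (2, 1, −2)   [check: 1·36 − 2·17 = 2]
  17 = 8·2 + 1   → row D = row B − 8·row C = (1, −8, 17)   [check: −8·36 + 17·17 = 1]
  2 = 2·1 + 0   → remainder 0, stop. gcd = 1 (last nonzero row D).
The gcd is 1, so 17 is invertible mod 36. The last nonzero row gives −8·36 + 17·17 = 1, so t = 17. So 17^(−1) ≡ 17 (mod 36). Verify: 17 · 17 = 289 ≡ 1 (mod 36). ✓

Final answer: 17^(−1) ≡ 17 (mod 36)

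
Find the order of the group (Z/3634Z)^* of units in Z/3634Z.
|(Z/3634Z)^*| = 1716

(Z/3634Z)^* consists of the classes a with gcd(a, 3634) = 1, so its order is φ(3634). φ is multiplicative, with φ(p^e) = p^e − p^(e−1). Factorise 3634 = 2 · 23 · 79. Then
  φ(3634) = (2 − 1) · (23 − 1) · (79 − 1) = 1 · 22 · 78 = 1716.
Thus |(Z/3634Z)^*| = 1716.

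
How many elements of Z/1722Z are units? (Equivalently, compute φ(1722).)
An element a ∈ Z/1722Z is a unit iff gcd(a, 1722) = 1, so the number of units is φ(1722). φ is multiplicative, with φ(p^e) = p^e − p^(e−1). Factorise 1722 = 2 · 3 · 7 · 41. Then
  φ(1722) = (2 − 1) · (3 − 1) · (7 − 1) · (41 − 1) = 1 · 2 · 6 · 40 = 480.

Final answer: Z/1722Z has φ(1722) = 480 units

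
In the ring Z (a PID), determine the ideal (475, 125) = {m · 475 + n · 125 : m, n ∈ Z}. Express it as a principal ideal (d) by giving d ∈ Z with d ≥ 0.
(475, 125) = (25); d = 25

In the PID Z, (a, b) is generated by gcd(a, b). Compute gcd(475, 125) with the extended Euclidean algorithm, tracking rows (r, s, t) with s·475 + t·125 = r:
  row A: (475, 1, 0)   [1·475 + 0·125 = 475]
  row B: (125, 0, 1)   [0·475 + 1·125 = 125]
  475 = 3·125 + 100   → row C = row A − 3·row B = (100, 1, −3)   [check: 1·475 − 3·125 = 100]
  125 = 1·100 + 25   → row D = row B − 1·row C = (25, −1, 4)   [check: −1·475 + 4·125 = 25]
  100 = 4·25 + 0   → remainder 0, stop. gcd = 25 (last nonzero row D).
So gcd(475, 125) = 25, with Bézout identity −1·475 + 4·125 = 25. Containment (⊇): the Bézout identity exhibits 25 as an element of (475, 125), giving (25) ⊆ (475, 125). Containment (⊆): since 25 | 475 and 25 | 125 (475 = 25·19, 125 = 25·5), every Z-linear combination of 475 and 125 is divisible by 25, so (475, 125) ⊆ (25). Therefore (475, 125) = (25), d = 25.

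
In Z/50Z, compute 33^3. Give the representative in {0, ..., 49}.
Use repeated squaring. Binary(3) = 11. Walk through the bits of the exponent 3 left-to-right: at each bit after the leading one, square the running value, then multiply by 33 if the bit is 1 (always reducing mod 50):
  bit 1 = 1 (leading): start with 33.
  bit 2 = 1: square 33^2 = 1089 ≡ 39; bit is 1, so multiply 39·33 = 1287 ≡ 37 (mod 50).
Final value: 33^3 ≡ 37 (mod 50).

Final answer: 37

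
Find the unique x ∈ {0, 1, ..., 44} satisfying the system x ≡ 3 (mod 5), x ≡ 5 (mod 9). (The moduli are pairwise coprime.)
x ≡ 23 (mod 45); the representative in [0, 45) is 23

The moduli 5, 9 are pairwise coprime, so by the CRT there is a unique solution mod 5·9 = 45.
Solve by successive substitution. Start with x ≡ 3 (mod 5).
  Combine with x ≡ 5 (mod 9): write x = 3 + 5·t and require 3 + 5·t ≡ 5 (mod 9), i.e. 5·t ≡ 5 − 3 ≡ 2 (mod 9). Since 5^(−1) ≡ 2 (mod 9), t ≡ 2·2 ≡ 4 (mod 9). So x ≡ 3 + 5·4 = 23 (mod 45).
Unique solution in [0, 45): x = 23.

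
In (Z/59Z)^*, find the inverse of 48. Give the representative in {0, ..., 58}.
Apply the extended Euclidean algorithm to (59, 48), tracking rows (r, s, t) with s·59 + t·48 = r. Each division r_prev = q·r_cur + r_new produces the new row as (previous row) − q·(current row):
  row A: (59, 1, 0)   [1·59 + 0·48 = 59]
  row B: (48, 0, 1)   [0·59 + 1·48 = 48]
  59 = 1·48 + 11   → row C = row A − 1·row B = (11, 1, −1)   [check: 1·59 − 1·48 = 11]
  48 = 4·11 + 4   → row D = row B − 4·row C = (4, −4, 5)   [check: −4·59 + 5·48 = 4]
  11 = 2·4 + 3   → row E = row C − 2·row D = (3, 9, −11)   [check: 9·59 − 11·48 = 3]
  4 = 1·3 + 1   → row F = row D − 1·row E = (1, −13, 16)   [check: −13·59 + 16·48 = 1]
  3 = 3·1 + 0   → remainder 0, stop. gcd = 1 (last nonzero row F).
The gcd is 1, so 48 is invertible mod 59. The last nonzero row gives −13·59 + 16·48 = 1, so t = 16. So 48^(−1) ≡ 16 (mod 59). Verify: 48 · 16 = 768 ≡ 1 (mod 59). ✓

Final answer: 48^(−1) ≡ 16 (mod 59)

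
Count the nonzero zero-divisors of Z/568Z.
Z/568Z has 287 nonzero zero-divisors

In Z/568Z each nonzero element is either a unit (gcd with 568 is 1) or a zero-divisor (gcd > 1). The number of units is φ(568): factorise 568 = 2^3 · 71, so φ(568) = (2^3 − 2^2) · (71 − 1) = 4 · 70 = 280. The nonzero elements number 568 − 1 = 567. Hence the nonzero zero-divisors number 567 − 280 = 287.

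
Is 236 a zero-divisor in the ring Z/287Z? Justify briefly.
gcd(236, 287) = 1, so 236 is a unit in Z/287Z (it has a multiplicative inverse). A unit cannot be a zero-divisor: if 236·b ≡ 0 then multiplying both sides by 236^(−1) gives b ≡ 0. So 236 is not a zero-divisor.

Final answer: NO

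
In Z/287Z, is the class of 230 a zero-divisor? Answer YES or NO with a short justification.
NO

gcd(230, 287) = 1, so 230 is a unit in Z/287Z (it has a multiplicative inverse). A unit cannot be a zero-divisor: if 230·b ≡ 0 then multiplying both sides by 230^(−1) gives b ≡ 0. So 230 is not a zero-divisor.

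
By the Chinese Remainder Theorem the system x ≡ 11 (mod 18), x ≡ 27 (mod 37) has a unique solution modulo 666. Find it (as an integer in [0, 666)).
The moduli 18, 37 are pairwise coprime, so by the CRT there is a unique solution mod 18·37 = 666.
Solve by successive substitution. Start with x ≡ 11 (mod 18).
  Combine with x ≡ 27 (mod 37): write x = 11 + 18·t and require 11 + 18·t ≡ 27 (mod 37), i.e. 18·t ≡ 27 − 11 ≡ 16 (mod 37). Since 18^(−1) ≡ 35 (mod 37), t ≡ 35·16 ≡ 5 (mod 37). So x ≡ 11 + 18·5 = 101 (mod 666).
Unique solution in [0, 666): x = 101.

Final answer: x ≡ 101 (mod 666); the representative in [0, 666) is 101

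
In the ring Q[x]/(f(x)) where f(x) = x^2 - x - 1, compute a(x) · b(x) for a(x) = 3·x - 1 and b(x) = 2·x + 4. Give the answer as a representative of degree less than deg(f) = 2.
First multiply in Q[x] without reducing: a · b = 6·x^2 + 10·x - 4. Now divide by f(x) = x^2 - x - 1, eliminating the leading term at each step:
  leading term 6·x^2: subtract (6)·f(x) = 6·x^2 - 6·x - 6, leaving 16·x + 2
The degree is now < 2, so this is the remainder. Hence a · b ≡ 16·x + 2 in Q[x]/(f).

Final answer: a · b ≡ 16·x + 2 (mod f(x))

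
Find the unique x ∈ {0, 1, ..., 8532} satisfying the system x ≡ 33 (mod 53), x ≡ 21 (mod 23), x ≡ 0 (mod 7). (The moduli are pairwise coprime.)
x ≡ 987 (mod 8533); the representative in [0, 8533) is 987

The moduli 53, 23, 7 are pairwise coprime, so by the CRT there is a unique solution mod 53·23·7 = 8533.
Solve by successive substitution. Start with x ≡ 33 (mod 53).
  Combine with x ≡ 21 (mod 23): write x = 33 + 53·t and require 33 + 53·t ≡ 21 (mod 23), i.e. 53·t ≡ 21 − 33 ≡ 11 (mod 23). Since 53^(−1) ≡ 10 (mod 23) (53 ≡ 7 (mod 23)), t ≡ 10·11 ≡ 18 (mod 23). So x ≡ 33 + 53·18 = 987 (mod 1219).
  Combine with x ≡ 0 (mod 7): write x = 987 + 1219·t and require 987 + 1219·t ≡ 0 (mod 7), i.e. 1219·t ≡ 0 − 987 ≡ 0 (mod 7). Since 1219^(−1) ≡ 1 (mod 7) (1219 ≡ 1 (mod 7)), t ≡ 1·0 ≡ 0 (mod 7). So x ≡ 987 + 1219·0 = 987 (mod 8533).
Unique solution in [0, 8533): x = 987.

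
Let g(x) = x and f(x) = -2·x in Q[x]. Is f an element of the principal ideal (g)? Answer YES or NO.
YES

In Q[x] the ideal (g) consists of all multiples of g, so f ∈ (g) iff g | f, i.e. iff the remainder of f on division by g is 0. Divide f by g (g is monic, so eliminate the leading term of the running remainder at each step):
  leading term -2·x: subtract (-2)·g(x) = -2·x, leaving 0
The remainder is 0, so f(x) = g(x) · h(x) with h(x) = -2. Hence g | f, i.e. f ∈ (g).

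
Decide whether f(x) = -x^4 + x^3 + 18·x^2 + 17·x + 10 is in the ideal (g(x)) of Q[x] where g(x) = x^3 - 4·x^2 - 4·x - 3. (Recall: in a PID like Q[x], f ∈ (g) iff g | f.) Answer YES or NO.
NO

In Q[x] the ideal (g) consists of all multiples of g, so f ∈ (g) iff g | f, i.e. iff the remainder of f on division by g is 0. Divide f by g (g is monic, so eliminate the leading term of the running remainder at each step):
  leading term -x^4: subtract (-x)·g(x) = -x^4 + 4·x^3 + 4·x^2 + 3·x, leaving -3·x^3 + 14·x^2 + 14·x + 10
  leading term -3·x^3: subtract (-3)·g(x) = -3·x^3 + 12·x^2 + 12·x + 9, leaving 2·x^2 + 2·x + 1
The remainder r(x) = 2·x^2 + 2·x + 1 ≠ 0 (and deg r < deg g), so g ∤ f, i.e. f ∉ (g).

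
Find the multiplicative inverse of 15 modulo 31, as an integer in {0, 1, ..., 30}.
15^(−1) ≡ 29 (mod 31)

Apply the extended Euclidean algorithm to (31, 15), tracking rows (r, s, t) with s·31 + t·15 = r. Each division r_prev = q·r_cur + r_new produces the new row as (previous row) − q·(current row):
  row A: (31, 1, 0)   [1·31 + 0·15 = 31]
  row B: (15, 0, 1)   [0·31 + 1·15 = 15]
  31 = 2·15 + 1   → row C = row A − 2·row B = (1, 1, −2)   [check: 1·31 − 2·15 = 1]
  15 = 15·1 + 0   → remainder 0, stop. gcd = 1 (last nonzero row C).
The gcd is 1, so 15 is invertible mod 31. The last nonzero row gives 1·31 − 2·15 = 1, so t = −2. So 15^(−1) ≡ −2 ≡ 29 (mod 31). Verify: 15 · 29 = 435 ≡ 1 (mod 31). ✓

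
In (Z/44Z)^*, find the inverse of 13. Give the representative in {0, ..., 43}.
Apply the extended Euclidean algorithm to (44, 13), tracking rows (r, s, t) with s·44 + t·13 = r. Each division r_prev = q·r_cur + r_new produces the new row as (previous row) − q·(current row):
  row A: (44, 1, 0)   [1·44 + 0·13 = 44]
  row B: (13, 0, 1)   [0·44 + 1·13 = 13]
  44 = 3·13 + 5   → row C = row A − 3·row B = (5, 1, −3)   [check: 1·44 − 3·13 = 5]
  13 = 2·5 + 3   → row D = row B − 2·row C = (3, −2, 7)   [check: −2·44 + 7·13 = 3]
  5 = 1·3 + 2   → row E = row C − 1·row D = (2, 3, −10)   [check: 3·44 − 10·13 = 2]
  3 = 1·2 + 1   → row F = row D − 1·row E = (1, −5, 17)   [check: −5·44 + 17·13 = 1]
  2 = 2·1 + 0   → remainder 0, stop. gcd = 1 (last nonzero row F).
The gcd is 1, so 13 is invertible mod 44. The last nonzero row gives −5·44 + 17·13 = 1, so t = 17. So 13^(−1) ≡ 17 (mod 44). Verify: 13 · 17 = 221 ≡ 1 (mod 44). ✓

Final answer: 13^(−1) ≡ 17 (mod 44)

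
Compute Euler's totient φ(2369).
φ is multiplicative, with φ(p^e) = p^e − p^(e−1). Factorise 2369 = 23 · 103. Then
  φ(2369) = (23 − 1) · (103 − 1) = 22 · 102 = 2244.

Final answer: φ(2369) = 2244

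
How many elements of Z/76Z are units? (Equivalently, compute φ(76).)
Z/76Z has φ(76) = 36 units

An element a ∈ Z/76Z is a unit iff gcd(a, 76) = 1, so the number of units is φ(76). φ is multiplicative, with φ(p^e) = p^e − p^(e−1). Factorise 76 = 2^2 · 19. Then
  φ(76) = (2^2 − 2^1) · (19 − 1) = 2 · 18 = 36.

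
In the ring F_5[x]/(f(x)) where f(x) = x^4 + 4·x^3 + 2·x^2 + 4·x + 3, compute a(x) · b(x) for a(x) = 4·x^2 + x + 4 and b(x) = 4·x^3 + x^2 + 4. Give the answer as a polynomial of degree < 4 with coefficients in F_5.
Multiply as integer polynomials: a · b = 16·x^5 + 8·x^4 + 17·x^3 + 20·x^2 + 4·x + 16. Reducing coefficients mod 5: a · b ≡ x^5 + 3·x^4 + 2·x^3 + 4·x + 1. Now divide by f(x) = x^4 + 4·x^3 + 2·x^2 + 4·x + 3 in F_5[x], eliminating the leading term at each step:
  leading term x^5: subtract (x)·f(x) = x^5 + 4·x^4 + 2·x^3 + 4·x^2 + 3·x, leaving 4·x^4 + x^2 + x + 1 (coefficients mod 5)
  leading term 4·x^4: subtract (4)·f(x) = 4·x^4 + x^3 + 3·x^2 + x + 2, leaving 4·x^3 + 3·x^2 + 4 (coefficients mod 5)
The degree is now < 4, so this is the remainder. Hence a · b ≡ 4·x^3 + 3·x^2 + 4 in F_5[x]/(f).

Final answer: a · b ≡ 4·x^3 + 3·x^2 + 4 (mod f(x))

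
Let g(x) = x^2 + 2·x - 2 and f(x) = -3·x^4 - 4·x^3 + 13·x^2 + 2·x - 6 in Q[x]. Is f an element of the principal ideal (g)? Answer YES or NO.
YES

In Q[x] the ideal (g) consists of all multiples of g, so f ∈ (g) iff g | f, i.e. iff the remainder of f on division by g is 0. Divide f by g (g is monic, so eliminate the leading term of the running remainder at each step):
  leading term -3·x^4: subtract (-3·x^2)·g(x) = -3·x^4 - 6·x^3 + 6·x^2, leaving 2·x^3 + 7·x^2 + 2·x - 6
  leading term 2·x^3: subtract (2·x)·g(x) = 2·x^3 + 4·x^2 - 4·x, leaving 3·x^2 + 6·x - 6
  leading term 3·x^2: subtract (3)·g(x) = 3·x^2 + 6·x - 6, leaving 0
The remainder is 0, so f(x) = g(x) · h(x) with h(x) = -3·x^2 + 2·x + 3. Hence g | f, i.e. f ∈ (g).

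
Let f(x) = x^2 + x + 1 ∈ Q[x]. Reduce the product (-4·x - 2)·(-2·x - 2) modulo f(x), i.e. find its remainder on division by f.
a · b ≡ 4·x - 4 (mod f(x))

First multiply in Q[x] without reducing: a · b = 8·x^2 + 12·x + 4. Now divide by f(x) = x^2 + x + 1, eliminating the leading term at each step:
  leading term 8·x^2: subtract (8)·f(x) = 8·x^2 + 8·x + 8, leaving 4·x - 4
The degree is now < 2, so this is the remainder. Hence a · b ≡ 4·x - 4 in Q[x]/(f).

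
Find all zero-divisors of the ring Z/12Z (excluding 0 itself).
nonzero zero-divisors of Z/12Z = {2, 3, 4, 6, 8, 9, 10}

An element a ∈ Z/12Z (with a ≠ 0) is a zero-divisor iff gcd(a, 12) > 1 (because a is a unit precisely when gcd(a, n) = 1, and in Z/nZ every nonzero, non-unit element is a zero-divisor). Scan a = 1, ..., 11 and keep those with gcd(a, 12) > 1:
  gcd(2, 12) = 2, gcd(3, 12) = 3, gcd(4, 12) = 4, gcd(6, 12) = 6, gcd(8, 12) = 4, gcd(9, 12) = 3, gcd(10, 12) = 2.
All other a ∈ {1, ..., 11} have gcd(a, 12) = 1 and are units. So the nonzero zero-divisors are exactly the 7 values of a appearing in this scan.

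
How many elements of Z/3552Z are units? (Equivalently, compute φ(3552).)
Z/3552Z has φ(3552) = 1152 units

An element a ∈ Z/3552Z is a unit iff gcd(a, 3552) = 1, so the number of units is φ(3552). φ is multiplicative, with φ(p^e) = p^e − p^(e−1). Factorise 3552 = 2^5 · 3 · 37. Then
  φ(3552) = (2^5 − 2^4) · (3 − 1) · (37 − 1) = 16 · 2 · 36 = 1152.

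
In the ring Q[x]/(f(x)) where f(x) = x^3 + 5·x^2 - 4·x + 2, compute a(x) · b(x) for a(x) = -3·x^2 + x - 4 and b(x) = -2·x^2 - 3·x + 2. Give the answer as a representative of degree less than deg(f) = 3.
First multiply in Q[x] without reducing: a · b = 6·x^4 + 7·x^3 - x^2 + 14·x - 8. Now divide by f(x) = x^3 + 5·x^2 - 4·x + 2, eliminating the leading term at each step:
  leading term 6·x^4: subtract (6·x)·f(x) = 6·x^4 + 30·x^3 - 24·x^2 + 12·x, leaving -23·x^3 + 23·x^2 + 2·x - 8
  leading term -23·x^3: subtract (-23)·f(x) = -23·x^3 - 115·x^2 + 92·x - 46, leaving 138·x^2 - 90·x + 38
The degree is now < 3, so this is the remainder. Hence a · b ≡ 138·x^2 - 90·x + 38 in Q[x]/(f).

Final answer: a · b ≡ 138·x^2 - 90·x + 38 (mod f(x))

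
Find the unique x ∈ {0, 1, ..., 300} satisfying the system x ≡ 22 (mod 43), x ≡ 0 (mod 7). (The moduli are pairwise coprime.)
The moduli 43, 7 are pairwise coprime, so by the CRT there is a unique solution mod 43·7 = 301.
Solve by successive substitution. Start with x ≡ 22 (mod 43).
  Combine with x ≡ 0 (mod 7): write x = 22 + 43·t and require 22 + 43·t ≡ 0 (mod 7), i.e. 43·t ≡ 0 − 22 ≡ 6 (mod 7). Since 43^(−1) ≡ 1 (mod 7) (43 ≡ 1 (mod 7)), t ≡ 1·6 ≡ 6 (mod 7). So x ≡ 22 + 43·6 = 280 (mod 301).
Unique solution in [0, 301): x = 280.

Final answer: x ≡ 280 (mod 301); the representative in [0, 301) is 280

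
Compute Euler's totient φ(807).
φ(807) = 536

φ is multiplicative, with φ(p^e) = p^e − p^(e−1). Factorise 807 = 3 · 269. Then
  φ(807) = (3 − 1) · (269 − 1) = 2 · 268 = 536.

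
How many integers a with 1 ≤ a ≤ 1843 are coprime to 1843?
1728

The number of a ∈ {1, ..., 1843} with gcd(a, 1843) = 1 is by definition Euler's totient φ(1843). φ is multiplicative, with φ(p^e) = p^e − p^(e−1). Factorise 1843 = 19 · 97. Then
  φ(1843) = (19 − 1) · (97 − 1) = 18 · 96 = 1728.
So there are 1728 such integers.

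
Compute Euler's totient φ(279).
φ is multiplicative, with φ(p^e) = p^e − p^(e−1). Factorise 279 = 3^2 · 31. Then
  φ(279) = (3^2 − 3^1) · (31 − 1) = 6 · 30 = 180.

Final answer: φ(279) = 180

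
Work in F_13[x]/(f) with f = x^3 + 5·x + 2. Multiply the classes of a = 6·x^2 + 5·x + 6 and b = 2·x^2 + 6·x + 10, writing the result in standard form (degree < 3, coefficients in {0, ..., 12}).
Multiply as integer polynomials: a · b = 12·x^4 + 46·x^3 + 102·x^2 + 86·x + 60. Reducing coefficients mod 13: a · b ≡ 12·x^4 + 7·x^3 + 11·x^2 + 8·x + 8. Now divide by f(x) = x^3 + 5·x + 2 in F_13[x], eliminating the leading term at each step:
  leading term 12·x^4: subtract (12·x)·f(x) = 12·x^4 + 8·x^2 + 11·x, leaving 7·x^3 + 3·x^2 + 10·x + 8 (coefficients mod 13)
  leading term 7·x^3: subtract (7)·f(x) = 7·x^3 + 9·x + 1, leaving 3·x^2 + x + 7 (coefficients mod 13)
The degree is now < 3, so this is the remainder. Hence a · b ≡ 3·x^2 + x + 7 in F_13[x]/(f).

Final answer: a · b ≡ 3·x^2 + x + 7 (mod f(x))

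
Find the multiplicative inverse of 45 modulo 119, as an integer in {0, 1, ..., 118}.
Apply the extended Euclidean algorithm to (119, 45), tracking rows (r, s, t) with s·119 + t·45 = r. Each division r_prev = q·r_cur + r_new produces the new row as (previous row) − q·(current row):
  row A: (119, 1, 0)   [1·119 + 0·45 = 119]
  row B: (45, 0, 1)   [0·119 + 1·45 = 45]
  119 = 2·45 + 29   → row C = row A − 2·row B = (29, 1, −2)   [check: 1·119 − 2·45 = 29]
  45 = 1·29 + 16   → row D = row B − 1·row C = (16, −1, 3)   [check: −1·119 + 3·45 = 16]
  29 = 1·16 + 13   → row E = row C − 1·row D = (13, 2, −5)   [check: 2·119 − 5·45 = 13]
  16 = 1·13 + 3   → row F = row D − 1·row E = (3, −3, 8)   [check: −3·119 + 8·45 = 3]
  13 = 4·3 + 1   → row G = row E − 4·row F = (1, 14, −37)   [check: 14·119 − 37·45 = 1]
  3 = 3·1 + 0   → remainder 0, stop. gcd = 1 (last nonzero row G).
The gcd is 1, so 45 is invertible mod 119. The last nonzero row gives 14·119 − 37·45 = 1, so t = −37. So 45^(−1) ≡ −37 ≡ 82 (mod 119). Verify: 45 · 82 = 3690 ≡ 1 (mod 119). ✓

Final answer: 45^(−1) ≡ 82 (mod 119)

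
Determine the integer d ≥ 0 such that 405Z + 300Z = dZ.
In the PID Z, (a, b) is generated by gcd(a, b). Compute gcd(405, 300) with the extended Euclidean algorithm, tracking rows (r, s, t) with s·405 + t·300 = r:
  row A: (405, 1, 0)   [1·405 + 0·300 = 405]
  row B: (300, 0, 1)   [0·405 + 1·300 = 300]
  405 = 1·300 + 105   → row C = row A − 1·row B = (105, 1, −1)   [check: 1·405 − 1·300 = 105]
  300 = 2·105 + 90   → row D = row B − 2·row C = (90, −2, 3)   [check: −2·405 + 3·300 = 90]
  105 = 1·90 + 15   → row E = row C − 1·row D = (15, 3, −4)   [check: 3·405 − 4·300 = 15]
  90 = 6·15 + 0   → remainder 0, stop. gcd = 15 (last nonzero row E).
So gcd(405, 300) = 15, with Bézout identity 3·405 − 4·300 = 15. Containment (⊇): the Bézout identity exhibits 15 as an element of (405, 300), giving (15) ⊆ (405, 300). Containment (⊆): since 15 | 405 and 15 | 300 (405 = 15·27, 300 = 15·20), every Z-linear combination of 405 and 300 is divisible by 15, so (405, 300) ⊆ (15). Therefore (405, 300) = (15), d = 15.

Final answer: (405, 300) = (15); d = 15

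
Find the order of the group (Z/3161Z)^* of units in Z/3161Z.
|(Z/3161Z)^*| = 3024

(Z/3161Z)^* consists of the classes a with gcd(a, 3161) = 1, so its order is φ(3161). φ is multiplicative, with φ(p^e) = p^e − p^(e−1). Factorise 3161 = 29 · 109. Then
  φ(3161) = (29 − 1) · (109 − 1) = 28 · 108 = 3024.
Thus |(Z/3161Z)^*| = 3024.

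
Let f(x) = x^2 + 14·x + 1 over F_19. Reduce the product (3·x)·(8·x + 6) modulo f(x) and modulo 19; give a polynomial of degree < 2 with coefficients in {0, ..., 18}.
a · b ≡ 5·x + 14 (mod f(x))

Multiply as integer polynomials: a · b = 24·x^2 + 18·x. Reducing coefficients mod 19: a · b ≡ 5·x^2 + 18·x. Now divide by f(x) = x^2 + 14·x + 1 in F_19[x], eliminating the leading term at each step:
  leading term 5·x^2: subtract (5)·f(x) = 5·x^2 + 13·x + 5, leaving 5·x + 14 (coefficients mod 19)
The degree is now < 2, so this is the remainder. Hence a · b ≡ 5·x + 14 in F_19[x]/(f).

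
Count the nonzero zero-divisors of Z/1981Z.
Z/1981Z has 288 nonzero zero-divisors

In Z/1981Z each nonzero element is either a unit (gcd with 1981 is 1) or a zero-divisor (gcd > 1). The number of units is φ(1981): factorise 1981 = 7 · 283, so φ(1981) = (7 − 1) · (283 − 1) = 6 · 282 = 1692. The nonzero elements number 1981 − 1 = 1980. Hence the nonzero zero-divisors number 1980 − 1692 = 288.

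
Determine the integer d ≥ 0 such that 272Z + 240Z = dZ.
(272, 240) = (16); d = 16

In the PID Z, (a, b) is generated by gcd(a, b). Compute gcd(272, 240) with the extended Euclidean algorithm, tracking rows (r, s, t) with s·272 + t·240 = r:
  row A: (272, 1, 0)   [1·272 + 0·240 = 272]
  row B: (240, 0, 1)   [0·272 + 1·240 = 240]
  272 = 1·240 + 32   → row C = row A − 1·row B = (32, 1, −1)   [check: 1·272 − 1·240 = 32]
  240 = 7·32 + 16   → row D = row B − 7·row C = (16, −7, 8)   [check: −7·272 + 8·240 = 16]
  32 = 2·16 + 0   → remainder 0, stop. gcd = 16 (last nonzero row D).
So gcd(272, 240) = 16, with Bézout identity −7·272 + 8·240 = 16. Containment (⊇): the Bézout identity exhibits 16 as an element of (272, 240), giving (16) ⊆ (272, 240). Containment (⊆): since 16 | 272 and 16 | 240 (272 = 16·17, 240 = 16·15), every Z-linear combination of 272 and 240 is divisible by 16, so (272, 240) ⊆ (16). Therefore (272, 240) = (16), d = 16.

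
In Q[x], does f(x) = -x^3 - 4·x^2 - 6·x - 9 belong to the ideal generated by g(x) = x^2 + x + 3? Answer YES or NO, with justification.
In Q[x] the ideal (g) consists of all multiples of g, so f ∈ (g) iff g | f, i.e. iff the remainder of f on division by g is 0. Divide f by g (g is monic, so eliminate the leading term of the running remainder at each step):
  leading term -x^3: subtract (-x)·g(x) = -x^3 - x^2 - 3·x, leaving -3·x^2 - 3·x - 9
  leading term -3·x^2: subtract (-3)·g(x) = -3·x^2 - 3·x - 9, leaving 0
The remainder is 0, so f(x) = g(x) · h(x) with h(x) = -x - 3. Hence g | f, i.e. f ∈ (g).

Final answer: YES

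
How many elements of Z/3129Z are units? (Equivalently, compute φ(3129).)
An element a ∈ Z/3129Z is a unit iff gcd(a, 3129) = 1, so the number of units is φ(3129). φ is multiplicative, with φ(p^e) = p^e − p^(e−1). Factorise 3129 = 3 · 7 · 149. Then
  φ(3129) = (3 − 1) · (7 − 1) · (149 − 1) = 2 · 6 · 148 = 1776.

Final answer: Z/3129Z has φ(3129) = 1776 units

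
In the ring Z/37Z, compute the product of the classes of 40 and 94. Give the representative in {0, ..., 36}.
Reduce the factors first: 40 ≡ 3, 94 ≡ 20 (mod 37), so 40 · 94 ≡ 3 · 20 (mod 37). 3 · 20 = 60. Dividing by 37: 60 = 1·37 + 23. So (40 · 94) mod 37 = 23.

Final answer: 23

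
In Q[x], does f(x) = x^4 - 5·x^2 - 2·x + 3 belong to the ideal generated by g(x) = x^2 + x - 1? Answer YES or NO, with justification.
YES

In Q[x] the ideal (g) consists of all multiples of g, so f ∈ (g) iff g | f, i.e. iff the remainder of f on division by g is 0. Divide f by g (g is monic, so eliminate the leading term of the running remainder at each step):
  leading term x^4: subtract (x^2)·g(x) = x^4 + x^3 - x^2, leaving -x^3 - 4·x^2 - 2·x + 3
  leading term -x^3: subtract (-x)·g(x) = -x^3 - x^2 + x, leaving -3·x^2 - 3·x + 3
  leading term -3·x^2: subtract (-3)·g(x) = -3·x^2 - 3·x + 3, leaving 0
The remainder is 0, so f(x) = g(x) · h(x) with h(x) = x^2 - x - 3. Hence g | f, i.e. f ∈ (g).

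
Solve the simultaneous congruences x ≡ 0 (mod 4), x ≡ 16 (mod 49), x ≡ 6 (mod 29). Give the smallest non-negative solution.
x ≡ 3544 (mod 5684); the representative in [0, 5684) is 3544

The moduli 4, 49, 29 are pairwise coprime, so by the CRT there is a unique solution mod 4·49·29 = 5684.
Solve by successive substitution. Start with x ≡ 0 (mod 4).
  Combine with x ≡ 16 (mod 49): write x = 4·t and require 4·t ≡ 16 (mod 49). Since 4^(−1) ≡ 37 (mod 49), t ≡ 37·16 ≡ 4 (mod 49). So x ≡ 4·4 = 16 (mod 196).
  Combine with x ≡ 6 (mod 29): write x = 16 + 196·t and require 16 + 196·t ≡ 6 (mod 29), i.e. 196·t ≡ 6 − 16 ≡ 19 (mod 29). Since 196^(−1) ≡ 4 (mod 29) (196 ≡ 22 (mod 29)), t ≡ 4·19 ≡ 18 (mod 29). So x ≡ 16 + 196·18 = 3544 (mod 5684).
Unique solution in [0, 5684): x = 3544.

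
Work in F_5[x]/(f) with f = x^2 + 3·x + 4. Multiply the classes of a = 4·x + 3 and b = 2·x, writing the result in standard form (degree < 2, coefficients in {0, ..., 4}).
a · b ≡ 2·x + 3 (mod f(x))

Multiply as integer polynomials: a · b = 8·x^2 + 6·x. Reducing coefficients mod 5: a · b ≡ 3·x^2 + x. Now divide by f(x) = x^2 + 3·x + 4 in F_5[x], eliminating the leading term at each step:
  leading term 3·x^2: subtract (3)·f(x) = 3·x^2 + 4·x + 2, leaving 2·x + 3 (coefficients mod 5)
The degree is now < 2, so this is the remainder. Hence a · b ≡ 2·x + 3 in F_5[x]/(f).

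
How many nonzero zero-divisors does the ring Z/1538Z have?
In Z/1538Z each nonzero element is either a unit (gcd with 1538 is 1) or a zero-divisor (gcd > 1). The number of units is φ(1538): factorise 1538 = 2 · 769, so φ(1538) = (2 − 1) · (769 − 1) = 1 · 768 = 768. The nonzero elements number 1538 − 1 = 1537. Hence the nonzero zero-divisors number 1537 − 768 = 769.

Final answer: Z/1538Z has 769 nonzero zero-divisors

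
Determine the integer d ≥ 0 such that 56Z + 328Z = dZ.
(56, 328) = (8); d = 8

In the PID Z, (a, b) is generated by gcd(a, b). Compute gcd(328, 56) with the extended Euclidean algorithm, tracking rows (r, s, t) with s·328 + t·56 = r:
  row A: (328, 1, 0)   [1·328 + 0·56 = 328]
  row B: (56, 0, 1)   [0·328 + 1·56 = 56]
  328 = 5·56 + 48   → row C = row A − 5·row B = (48, 1, −5)   [check: 1·328 − 5·56 = 48]
  56 = 1·48 + 8   → row D = row B − 1·row C = (8, −1, 6)   [check: −1·328 + 6·56 = 8]
  48 = 6·8 + 0   → remainder 0, stop. gcd = 8 (last nonzero row D).
So gcd(56, 328) = 8, with Bézout identity −1·328 + 6·56 = 8. Containment (⊇): the Bézout identity exhibits 8 as an element of (56, 328), giving (8) ⊆ (56, 328). Containment (⊆): since 8 | 56 and 8 | 328 (56 = 8·7, 328 = 8·41), every Z-linear combination of 56 and 328 is divisible by 8, so (56, 328) ⊆ (8). Therefore (56, 328) = (8), d = 8.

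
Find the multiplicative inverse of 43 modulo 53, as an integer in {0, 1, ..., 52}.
43^(−1) ≡ 37 (mod 53)

Apply the extended Euclidean algorithm to (53, 43), tracking rows (r, s, t) with s·53 + t·43 = r. Each division r_prev = q·r_cur + r_new produces the new row as (previous row) − q·(current row):
  row A: (53, 1, 0)   [1·53 + 0·43 = 53]
  row B: (43, 0, 1)   [0·53 + 1·43 = 43]
  53 = 1·43 + 10   → row C = row A − 1·row B = (10, 1, −1)   [check: 1·53 − 1·43 = 10]
  43 = 4·10 + 3   → row D = row B − 4·row C = (3, −4, 5)   [check: −4·53 + 5·43 = 3]
  10 = 3·3 + 1   → row E = row C − 3·row D = (1, 13, −16)   [check: 13·53 − 16·43 = 1]
  3 = 3·1 + 0   → remainder 0, stop. gcd = 1 (last nonzero row E).
The gcd is 1, so 43 is invertible mod 53. The last nonzero row gives 13·53 − 16·43 = 1, so t = −16. So 43^(−1) ≡ −16 ≡ 37 (mod 53). Verify: 43 · 37 = 1591 ≡ 1 (mod 53). ✓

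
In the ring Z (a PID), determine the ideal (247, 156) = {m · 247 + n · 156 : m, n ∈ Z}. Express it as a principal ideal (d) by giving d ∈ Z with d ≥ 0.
In the PID Z, (a, b) is generated by gcd(a, b). Compute gcd(247, 156) with the extended Euclidean algorithm, tracking rows (r, s, t) with s·247 + t·156 = r:
  row A: (247, 1, 0)   [1·247 + 0·156 = 247]
  row B: (156, 0, 1)   [0·247 + 1·156 = 156]
  247 = 1·156 + 91   → row C = row A − 1·row B = (91, 1, −1)   [check: 1·247 − 1·156 = 91]
  156 = 1·91 + 65   → row D = row B − 1·row C = (65, −1, 2)   [check: −1·247 + 2·156 = 65]
  91 = 1·65 + 26   → row E = row C − 1·row D = (26, 2, −3)   [check: 2·247 − 3·156 = 26]
  65 = 2·26 + 13   → row F = row D − 2·row E = (13, −5, 8)   [check: −5·247 + 8·156 = 13]
  26 = 2·13 + 0   → remainder 0, stop. gcd = 13 (last nonzero row F).
So gcd(247, 156) = 13, with Bézout identity −5·247 + 8·156 = 13. Containment (⊇): the Bézout identity exhibits 13 as an element of (247, 156), giving (13) ⊆ (247, 156). Containment (⊆): since 13 | 247 and 13 | 156 (247 = 13·19, 156 = 13·12), every Z-linear combination of 247 and 156 is divisible by 13, so (247, 156) ⊆ (13). Therefore (247, 156) = (13), d = 13.

Final answer: (247, 156) = (13); d = 13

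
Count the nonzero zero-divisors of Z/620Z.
Z/620Z has 379 nonzero zero-divisors

In Z/620Z each nonzero element is either a unit (gcd with 620 is 1) or a zero-divisor (gcd > 1). The number of units is φ(620): factorise 620 = 2^2 · 5 · 31, so φ(620) = (2^2 − 2^1) · (5 − 1) · (31 − 1) = 2 · 4 · 30 = 240. The nonzero elements number 620 − 1 = 619. Hence the nonzero zero-divisors number 619 − 240 = 379.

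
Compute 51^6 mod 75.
Use repeated squaring. Binary(6) = 110. Walk through the bits of the exponent 6 left-to-right: at each bit after the leading one, square the running value, then multiply by 51 if the bit is 1 (always reducing mod 75):
  bit 1 = 1 (leading): start with 51.
  bit 2 = 1: square 51^2 = 2601 ≡ 51; bit is 1, so multiply 51·51 = 2601 ≡ 51 (mod 75).
  bit 3 = 0: square 51^2 = 2601 ≡ 51 (mod 75).
Final value: 51^6 ≡ 51 (mod 75).

Final answer: 51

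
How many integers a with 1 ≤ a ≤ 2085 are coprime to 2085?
1104

The number of a ∈ {1, ..., 2085} with gcd(a, 2085) = 1 is by definition Euler's totient φ(2085). φ is multiplicative, with φ(p^e) = p^e − p^(e−1). Factorise 2085 = 3 · 5 · 139. Then
  φ(2085) = (3 − 1) · (5 − 1) · (139 − 1) = 2 · 4 · 138 = 1104.
So there are 1104 such integers.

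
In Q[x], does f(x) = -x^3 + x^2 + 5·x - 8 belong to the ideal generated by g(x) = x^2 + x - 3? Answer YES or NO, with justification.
NO

In Q[x] the ideal (g) consists of all multiples of g, so f ∈ (g) iff g | f, i.e. iff the remainder of f on division by g is 0. Divide f by g (g is monic, so eliminate the leading term of the running remainder at each step):
  leading term -x^3: subtract (-x)·g(x) = -x^3 - x^2 + 3·x, leaving 2·x^2 + 2·x - 8
  leading term 2·x^2: subtract (2)·g(x) = 2·x^2 + 2·x - 6, leaving -2
The remainder r(x) = -2 ≠ 0 (and deg r < deg g), so g ∤ f, i.e. f ∉ (g).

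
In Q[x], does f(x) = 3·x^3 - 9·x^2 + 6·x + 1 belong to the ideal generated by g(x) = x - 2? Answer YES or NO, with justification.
In Q[x] the ideal (g) consists of all multiples of g, so f ∈ (g) iff g | f, i.e. iff the remainder of f on division by g is 0. Divide f by g (g is monic, so eliminate the leading term of the running remainder at each step):
  leading term 3·x^3: subtract (3·x^2)·g(x) = 3·x^3 - 6·x^2, leaving -3·x^2 + 6·x + 1
  leading term -3·x^2: subtract (-3·x)·g(x) = -3·x^2 + 6·x, leaving 1
The remainder r(x) = 1 ≠ 0 (and deg r < deg g), so g ∤ f, i.e. f ∉ (g).

Final answer: NO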